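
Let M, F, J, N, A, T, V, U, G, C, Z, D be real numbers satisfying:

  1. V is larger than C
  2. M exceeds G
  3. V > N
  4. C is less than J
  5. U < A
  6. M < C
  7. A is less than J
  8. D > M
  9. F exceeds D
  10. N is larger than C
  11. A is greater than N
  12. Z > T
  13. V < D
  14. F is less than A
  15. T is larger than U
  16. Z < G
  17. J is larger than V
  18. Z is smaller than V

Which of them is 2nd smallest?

The consecutive relations fix a unique order: U < T < Z < G < M < C < N < V < D < F < A < J.
Counting 2 from the smallest end gives T.

T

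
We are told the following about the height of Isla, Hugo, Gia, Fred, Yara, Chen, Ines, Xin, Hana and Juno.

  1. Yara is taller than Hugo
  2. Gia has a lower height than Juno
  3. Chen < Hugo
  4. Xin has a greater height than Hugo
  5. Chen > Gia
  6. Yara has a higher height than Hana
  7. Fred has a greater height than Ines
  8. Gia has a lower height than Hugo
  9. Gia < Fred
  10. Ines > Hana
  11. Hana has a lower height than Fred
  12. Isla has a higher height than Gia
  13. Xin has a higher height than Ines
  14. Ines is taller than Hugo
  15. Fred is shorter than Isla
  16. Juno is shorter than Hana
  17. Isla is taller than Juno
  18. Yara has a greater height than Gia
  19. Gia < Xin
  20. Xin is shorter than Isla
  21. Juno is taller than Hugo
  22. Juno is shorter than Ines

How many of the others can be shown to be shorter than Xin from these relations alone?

6

The elements the relations force below Xin are Gia, Chen, Hugo, Juno, Hana, Ines — no chain reaches any other.
That is 6.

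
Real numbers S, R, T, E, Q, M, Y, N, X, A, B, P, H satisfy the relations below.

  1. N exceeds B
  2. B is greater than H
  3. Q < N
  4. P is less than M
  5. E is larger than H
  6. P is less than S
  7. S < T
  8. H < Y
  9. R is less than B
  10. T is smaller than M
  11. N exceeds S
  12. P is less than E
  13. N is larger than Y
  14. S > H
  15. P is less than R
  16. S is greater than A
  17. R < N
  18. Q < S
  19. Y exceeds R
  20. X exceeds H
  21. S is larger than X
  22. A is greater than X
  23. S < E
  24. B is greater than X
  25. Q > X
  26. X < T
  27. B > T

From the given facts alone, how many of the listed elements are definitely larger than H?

From H the given relations immediately reach X, S, B, Y, E.
From those, Q, A, T, N — 9 in total.
From those, M — 10 in total.
No other element is forced above H by the given relations, so the count is 10.

10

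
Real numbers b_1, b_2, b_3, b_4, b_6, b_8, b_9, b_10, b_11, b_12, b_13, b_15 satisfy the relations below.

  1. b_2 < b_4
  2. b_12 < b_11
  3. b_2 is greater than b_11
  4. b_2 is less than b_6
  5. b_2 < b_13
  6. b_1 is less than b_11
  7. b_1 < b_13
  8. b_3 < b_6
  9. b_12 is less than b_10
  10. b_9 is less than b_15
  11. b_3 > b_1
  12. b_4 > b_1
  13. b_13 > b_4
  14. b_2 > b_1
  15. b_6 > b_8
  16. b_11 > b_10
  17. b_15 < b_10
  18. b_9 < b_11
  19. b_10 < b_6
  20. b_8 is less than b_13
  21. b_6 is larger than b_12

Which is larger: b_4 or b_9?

The relevant relations are b_9 < b_15; b_15 < b_10; b_10 < b_11; b_11 < b_2; b_2 < b_4.
Together: b_9 < b_15 < b_10 < b_11 < b_2 < b_4.
So b_9 < b_4; b_4 is the larger of the two.

b_4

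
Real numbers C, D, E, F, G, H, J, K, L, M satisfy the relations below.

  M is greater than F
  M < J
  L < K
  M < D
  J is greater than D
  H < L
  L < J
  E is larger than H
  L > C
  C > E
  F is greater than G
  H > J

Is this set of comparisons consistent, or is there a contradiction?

inconsistent

Chaining the given relations yields J < H < E < C < L, so J < L. But one relation states L < J. These cannot both hold.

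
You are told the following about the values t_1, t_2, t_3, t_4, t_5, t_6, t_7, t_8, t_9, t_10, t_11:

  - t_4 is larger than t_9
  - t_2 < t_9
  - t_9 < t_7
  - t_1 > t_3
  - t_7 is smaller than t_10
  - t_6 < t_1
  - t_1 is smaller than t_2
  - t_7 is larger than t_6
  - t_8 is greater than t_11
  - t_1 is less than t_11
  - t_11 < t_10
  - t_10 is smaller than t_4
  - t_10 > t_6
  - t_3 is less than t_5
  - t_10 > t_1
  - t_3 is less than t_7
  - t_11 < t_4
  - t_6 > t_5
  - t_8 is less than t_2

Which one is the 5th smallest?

t_11

Piecing the relations together gives one ordering: t_3 < t_5 < t_6 < t_1 < t_11 < t_8 < t_2 < t_9 < t_7 < t_10 < t_4.
The 5th smallest is t_11.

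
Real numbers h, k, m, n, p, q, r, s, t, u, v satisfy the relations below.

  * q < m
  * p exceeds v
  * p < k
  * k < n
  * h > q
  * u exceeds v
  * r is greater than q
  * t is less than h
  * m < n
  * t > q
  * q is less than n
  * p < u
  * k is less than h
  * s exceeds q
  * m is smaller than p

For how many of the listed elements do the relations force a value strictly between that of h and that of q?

The relations place q below h. An element lies strictly between them when it is forced above q and also forced below h.
Above q: {m, t, r, p, k, n, u, s}. Below h: {v, m, t, p, k}.
Intersection: {m, t, p, k} — 4.

4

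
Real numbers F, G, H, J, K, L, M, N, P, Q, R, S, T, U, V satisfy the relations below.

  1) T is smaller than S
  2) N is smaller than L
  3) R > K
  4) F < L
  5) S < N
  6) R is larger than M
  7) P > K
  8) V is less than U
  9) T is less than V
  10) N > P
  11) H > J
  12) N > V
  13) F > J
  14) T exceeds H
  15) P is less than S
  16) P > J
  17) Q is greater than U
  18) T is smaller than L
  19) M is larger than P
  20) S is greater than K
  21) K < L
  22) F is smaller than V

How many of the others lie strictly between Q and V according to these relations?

1

The relations place V below Q. An element lies strictly between them when it is forced above V and also forced below Q.
Above V: {U, N, L}. Below Q: {J, H, T, F, U}.
Intersection: {U} — 1.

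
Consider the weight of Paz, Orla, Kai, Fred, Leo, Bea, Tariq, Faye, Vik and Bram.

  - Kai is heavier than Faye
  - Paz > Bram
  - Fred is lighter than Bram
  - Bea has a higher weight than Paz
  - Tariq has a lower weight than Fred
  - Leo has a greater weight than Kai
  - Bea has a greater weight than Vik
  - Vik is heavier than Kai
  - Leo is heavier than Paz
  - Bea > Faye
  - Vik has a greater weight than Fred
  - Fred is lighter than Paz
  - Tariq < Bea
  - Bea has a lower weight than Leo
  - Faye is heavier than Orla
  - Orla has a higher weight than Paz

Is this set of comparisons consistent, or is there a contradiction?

Every relation is compatible with Tariq < Fred < Bram < Paz < Orla < Faye < Kai < Vik < Bea < Leo; the set is consistent.

consistent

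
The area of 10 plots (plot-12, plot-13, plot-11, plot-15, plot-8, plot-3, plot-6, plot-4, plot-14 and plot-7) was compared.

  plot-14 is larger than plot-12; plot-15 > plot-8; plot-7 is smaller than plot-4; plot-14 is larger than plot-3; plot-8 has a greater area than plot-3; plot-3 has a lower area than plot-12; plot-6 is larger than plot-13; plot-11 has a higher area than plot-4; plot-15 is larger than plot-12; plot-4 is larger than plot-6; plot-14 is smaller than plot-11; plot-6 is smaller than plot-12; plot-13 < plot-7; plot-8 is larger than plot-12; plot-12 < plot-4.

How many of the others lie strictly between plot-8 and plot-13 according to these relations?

2

The relations place plot-13 below plot-8. An element lies strictly between them when it is forced above plot-13 and also forced below plot-8.
Above plot-13: {plot-6, plot-7, plot-12, plot-4, plot-14, plot-15, plot-11}. Below plot-8: {plot-3, plot-6, plot-12}.
Intersection: {plot-6, plot-12} — 2.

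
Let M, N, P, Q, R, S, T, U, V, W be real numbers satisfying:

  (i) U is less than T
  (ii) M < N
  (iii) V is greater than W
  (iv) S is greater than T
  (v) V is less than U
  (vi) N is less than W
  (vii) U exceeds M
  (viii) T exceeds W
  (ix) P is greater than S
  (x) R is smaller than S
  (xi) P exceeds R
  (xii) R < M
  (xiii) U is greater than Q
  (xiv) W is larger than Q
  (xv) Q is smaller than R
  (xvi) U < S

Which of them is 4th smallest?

Piecing the relations together gives one ordering: Q < R < M < N < W < V < U < T < S < P.
The 4th smallest is N.

N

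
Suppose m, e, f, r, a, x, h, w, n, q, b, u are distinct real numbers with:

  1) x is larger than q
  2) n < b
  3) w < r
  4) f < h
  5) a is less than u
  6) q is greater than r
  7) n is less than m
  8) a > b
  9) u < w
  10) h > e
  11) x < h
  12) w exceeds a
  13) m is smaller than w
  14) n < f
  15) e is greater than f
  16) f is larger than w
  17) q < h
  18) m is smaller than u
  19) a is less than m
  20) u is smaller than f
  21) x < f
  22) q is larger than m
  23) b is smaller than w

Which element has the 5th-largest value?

The consecutive relations fix a unique order: n < b < a < m < u < w < r < q < x < f < e < h.
The 5th largest is q.

q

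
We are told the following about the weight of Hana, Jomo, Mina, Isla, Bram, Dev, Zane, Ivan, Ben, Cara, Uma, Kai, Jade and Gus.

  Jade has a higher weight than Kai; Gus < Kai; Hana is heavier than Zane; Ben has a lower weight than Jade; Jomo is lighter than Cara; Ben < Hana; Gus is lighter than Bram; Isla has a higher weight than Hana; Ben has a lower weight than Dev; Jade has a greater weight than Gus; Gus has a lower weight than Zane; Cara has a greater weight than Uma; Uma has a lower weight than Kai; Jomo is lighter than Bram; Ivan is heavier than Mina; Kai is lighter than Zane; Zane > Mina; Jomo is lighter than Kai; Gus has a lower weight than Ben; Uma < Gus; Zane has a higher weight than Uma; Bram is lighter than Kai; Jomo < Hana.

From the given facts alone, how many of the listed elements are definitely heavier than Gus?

From Gus the given relations immediately reach Ben, Bram, Kai, Zane, Jade.
From those, Dev, Hana — 7 in total.
From those, Isla — 8 in total.
No other element is forced above Gus by the given relations, so the count is 8.

8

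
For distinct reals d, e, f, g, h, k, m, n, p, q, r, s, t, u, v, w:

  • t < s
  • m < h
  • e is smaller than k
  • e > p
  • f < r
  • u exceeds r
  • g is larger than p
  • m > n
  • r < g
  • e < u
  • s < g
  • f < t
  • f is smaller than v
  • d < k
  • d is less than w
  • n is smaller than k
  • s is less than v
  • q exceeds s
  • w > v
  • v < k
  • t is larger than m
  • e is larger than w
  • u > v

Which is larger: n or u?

u

Link the given pairs in sequence: n < m; m < t; t < s; s < v; v < w; w < e; e < u.
Together: n < m < t < s < v < w < e < u.
So n < u; u is the larger of the two.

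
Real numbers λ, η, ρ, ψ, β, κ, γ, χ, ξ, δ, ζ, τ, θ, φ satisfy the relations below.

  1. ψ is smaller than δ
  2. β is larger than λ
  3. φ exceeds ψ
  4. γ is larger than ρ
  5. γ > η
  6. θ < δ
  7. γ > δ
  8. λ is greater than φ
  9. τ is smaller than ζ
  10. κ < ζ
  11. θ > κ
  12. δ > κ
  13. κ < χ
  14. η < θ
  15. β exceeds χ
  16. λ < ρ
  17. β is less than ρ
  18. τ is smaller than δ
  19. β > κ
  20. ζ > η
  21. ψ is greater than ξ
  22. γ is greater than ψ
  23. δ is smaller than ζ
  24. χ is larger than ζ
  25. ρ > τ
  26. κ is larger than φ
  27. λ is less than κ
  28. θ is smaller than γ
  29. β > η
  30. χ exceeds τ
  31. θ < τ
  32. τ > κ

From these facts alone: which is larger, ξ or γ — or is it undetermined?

Chaining the given relations: ξ < ψ < φ < λ < κ < θ < τ < δ < ζ < χ < β < ρ < γ.
So γ is larger.

γ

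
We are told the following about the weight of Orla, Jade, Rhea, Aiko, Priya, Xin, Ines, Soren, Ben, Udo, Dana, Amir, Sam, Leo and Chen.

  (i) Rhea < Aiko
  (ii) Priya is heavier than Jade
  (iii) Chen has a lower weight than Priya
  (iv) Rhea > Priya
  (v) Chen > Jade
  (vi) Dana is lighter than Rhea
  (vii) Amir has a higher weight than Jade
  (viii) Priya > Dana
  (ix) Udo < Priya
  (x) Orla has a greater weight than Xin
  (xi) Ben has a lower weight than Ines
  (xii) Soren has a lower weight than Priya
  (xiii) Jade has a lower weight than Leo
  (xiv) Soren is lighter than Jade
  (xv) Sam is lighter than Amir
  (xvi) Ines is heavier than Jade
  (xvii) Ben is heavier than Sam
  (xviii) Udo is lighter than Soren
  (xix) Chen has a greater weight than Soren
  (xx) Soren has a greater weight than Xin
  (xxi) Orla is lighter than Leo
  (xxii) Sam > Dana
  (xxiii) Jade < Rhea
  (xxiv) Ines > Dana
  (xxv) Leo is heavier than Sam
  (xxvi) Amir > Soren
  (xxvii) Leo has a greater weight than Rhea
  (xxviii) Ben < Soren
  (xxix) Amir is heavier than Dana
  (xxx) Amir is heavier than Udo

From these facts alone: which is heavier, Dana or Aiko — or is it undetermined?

Dana < Sam and Sam < Ben give Dana < Ben.
With Ben < Soren: Dana < Sam < Ben < Soren.
Then Soren < Jade extends the chain to Jade.
With Jade < Chen: Dana < Sam < Ben < Soren < Jade < Chen.
With Chen < Priya: Dana < Sam < Ben < Soren < Jade < Chen < Priya.
Then Priya < Rhea extends the chain to Rhea.
Then Rhea < Aiko extends the chain to Aiko.
So Aiko is heavier.

Aiko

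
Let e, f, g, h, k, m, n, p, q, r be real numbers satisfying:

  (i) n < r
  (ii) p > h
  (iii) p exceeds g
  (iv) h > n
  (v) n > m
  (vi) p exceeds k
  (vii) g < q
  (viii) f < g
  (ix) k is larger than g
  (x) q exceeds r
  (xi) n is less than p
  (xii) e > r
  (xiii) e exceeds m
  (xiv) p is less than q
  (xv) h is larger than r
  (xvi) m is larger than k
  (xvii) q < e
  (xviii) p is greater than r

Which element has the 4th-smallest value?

m

Chaining the given pairs: f < g < k < m < n < r < h < p < q < e.
The 4th smallest is m.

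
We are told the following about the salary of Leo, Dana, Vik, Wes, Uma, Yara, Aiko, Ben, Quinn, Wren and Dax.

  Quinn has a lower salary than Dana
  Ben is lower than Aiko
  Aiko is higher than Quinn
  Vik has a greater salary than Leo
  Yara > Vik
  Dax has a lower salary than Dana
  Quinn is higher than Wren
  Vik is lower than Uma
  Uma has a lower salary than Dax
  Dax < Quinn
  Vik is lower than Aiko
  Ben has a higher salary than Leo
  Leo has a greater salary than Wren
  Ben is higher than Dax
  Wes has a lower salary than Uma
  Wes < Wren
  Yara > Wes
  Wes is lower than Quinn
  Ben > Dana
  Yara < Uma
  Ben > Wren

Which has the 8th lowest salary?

Chaining the given pairs: Wes < Wren < Leo < Vik < Yara < Uma < Dax < Quinn < Dana < Ben < Aiko.
The 8th smallest is Quinn.

Quinn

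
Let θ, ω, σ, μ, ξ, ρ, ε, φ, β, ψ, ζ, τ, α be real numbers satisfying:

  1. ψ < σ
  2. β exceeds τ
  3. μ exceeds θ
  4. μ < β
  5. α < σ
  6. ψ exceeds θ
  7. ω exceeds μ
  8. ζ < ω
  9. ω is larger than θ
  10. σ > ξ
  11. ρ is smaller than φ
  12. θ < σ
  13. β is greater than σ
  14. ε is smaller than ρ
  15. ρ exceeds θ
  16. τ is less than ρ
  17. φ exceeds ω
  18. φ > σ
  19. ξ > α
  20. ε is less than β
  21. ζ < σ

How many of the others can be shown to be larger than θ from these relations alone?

7

The elements the relations force above θ are μ, ψ, σ, ω, β, ρ, φ — no chain reaches any other.
That is 7.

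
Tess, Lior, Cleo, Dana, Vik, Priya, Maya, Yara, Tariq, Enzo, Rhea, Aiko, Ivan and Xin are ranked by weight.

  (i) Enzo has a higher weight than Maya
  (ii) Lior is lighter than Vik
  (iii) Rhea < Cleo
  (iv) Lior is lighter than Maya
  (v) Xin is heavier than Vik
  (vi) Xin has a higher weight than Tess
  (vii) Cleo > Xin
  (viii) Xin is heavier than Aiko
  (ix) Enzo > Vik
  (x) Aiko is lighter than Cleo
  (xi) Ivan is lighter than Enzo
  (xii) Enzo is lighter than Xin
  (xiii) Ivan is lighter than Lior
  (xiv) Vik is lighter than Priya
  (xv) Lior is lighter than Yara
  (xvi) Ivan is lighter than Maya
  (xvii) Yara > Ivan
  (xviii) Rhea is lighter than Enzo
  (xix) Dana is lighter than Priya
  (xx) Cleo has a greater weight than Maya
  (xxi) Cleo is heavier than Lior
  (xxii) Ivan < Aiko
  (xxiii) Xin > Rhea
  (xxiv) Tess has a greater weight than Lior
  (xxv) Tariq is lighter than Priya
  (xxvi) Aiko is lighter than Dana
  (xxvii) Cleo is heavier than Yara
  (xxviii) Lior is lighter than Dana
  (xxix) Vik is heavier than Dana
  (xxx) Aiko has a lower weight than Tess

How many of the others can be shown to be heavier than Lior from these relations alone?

9

Directly above Lior: Maya, Yara, Tess, Dana, Vik, Cleo.
One step further: Priya, Enzo, Xin (9 so far).
Nothing else is reachable above Lior; 9 in all.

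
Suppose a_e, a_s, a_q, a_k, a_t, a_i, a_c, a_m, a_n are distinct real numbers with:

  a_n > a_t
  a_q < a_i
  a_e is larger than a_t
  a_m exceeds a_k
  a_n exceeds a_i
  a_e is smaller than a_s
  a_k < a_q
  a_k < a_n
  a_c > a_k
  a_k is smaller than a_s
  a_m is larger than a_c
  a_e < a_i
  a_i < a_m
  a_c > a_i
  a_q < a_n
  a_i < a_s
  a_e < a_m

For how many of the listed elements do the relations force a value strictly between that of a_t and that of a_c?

2

The relations place a_t below a_c. An element lies strictly between them when it is forced above a_t and also forced below a_c.
Above a_t: {a_e, a_i, a_s, a_n, a_m}. Below a_c: {a_k, a_e, a_q, a_i}.
Intersection: {a_e, a_i} — 2.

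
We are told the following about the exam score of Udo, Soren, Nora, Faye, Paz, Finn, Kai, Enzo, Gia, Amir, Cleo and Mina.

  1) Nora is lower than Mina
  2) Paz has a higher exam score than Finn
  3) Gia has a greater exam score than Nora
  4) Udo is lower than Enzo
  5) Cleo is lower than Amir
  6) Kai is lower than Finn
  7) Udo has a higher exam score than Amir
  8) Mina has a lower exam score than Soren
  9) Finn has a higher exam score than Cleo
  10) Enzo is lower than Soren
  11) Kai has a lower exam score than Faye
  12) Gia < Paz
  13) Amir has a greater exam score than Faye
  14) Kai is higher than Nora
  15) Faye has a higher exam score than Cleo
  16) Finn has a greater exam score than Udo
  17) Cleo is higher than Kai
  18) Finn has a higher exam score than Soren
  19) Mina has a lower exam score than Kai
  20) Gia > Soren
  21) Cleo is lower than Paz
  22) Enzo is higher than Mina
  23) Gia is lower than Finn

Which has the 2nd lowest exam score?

Mina

Piecing the relations together gives one ordering: Nora < Mina < Kai < Cleo < Faye < Amir < Udo < Enzo < Soren < Gia < Finn < Paz.
The 2nd smallest is Mina.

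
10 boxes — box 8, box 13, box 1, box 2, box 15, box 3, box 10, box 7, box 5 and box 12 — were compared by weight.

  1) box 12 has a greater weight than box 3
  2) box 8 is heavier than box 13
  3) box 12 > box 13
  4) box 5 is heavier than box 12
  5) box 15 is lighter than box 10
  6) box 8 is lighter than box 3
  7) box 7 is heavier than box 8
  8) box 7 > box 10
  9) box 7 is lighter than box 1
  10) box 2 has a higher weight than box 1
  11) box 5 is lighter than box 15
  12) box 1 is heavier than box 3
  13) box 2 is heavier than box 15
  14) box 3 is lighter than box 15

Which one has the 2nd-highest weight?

Piecing the relations together gives one ordering: box 13 < box 8 < box 3 < box 12 < box 5 < box 15 < box 10 < box 7 < box 1 < box 2.
The 2nd largest is box 1.

box 1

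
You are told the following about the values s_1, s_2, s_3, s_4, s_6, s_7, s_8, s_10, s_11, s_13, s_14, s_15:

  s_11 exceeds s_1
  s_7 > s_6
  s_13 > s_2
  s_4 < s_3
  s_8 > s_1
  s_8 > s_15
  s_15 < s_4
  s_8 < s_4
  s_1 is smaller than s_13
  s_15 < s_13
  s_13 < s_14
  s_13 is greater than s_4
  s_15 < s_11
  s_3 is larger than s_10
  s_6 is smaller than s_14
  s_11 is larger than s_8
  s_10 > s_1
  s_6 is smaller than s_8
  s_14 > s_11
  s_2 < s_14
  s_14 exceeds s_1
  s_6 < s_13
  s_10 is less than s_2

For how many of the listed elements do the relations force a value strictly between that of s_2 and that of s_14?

1

The relations place s_2 below s_14. An element lies strictly between them when it is forced above s_2 and also forced below s_14.
Above s_2: {s_13}. Below s_14: {s_1, s_10, s_15, s_6, s_8, s_4, s_13, s_11}.
Intersection: {s_13} — 1.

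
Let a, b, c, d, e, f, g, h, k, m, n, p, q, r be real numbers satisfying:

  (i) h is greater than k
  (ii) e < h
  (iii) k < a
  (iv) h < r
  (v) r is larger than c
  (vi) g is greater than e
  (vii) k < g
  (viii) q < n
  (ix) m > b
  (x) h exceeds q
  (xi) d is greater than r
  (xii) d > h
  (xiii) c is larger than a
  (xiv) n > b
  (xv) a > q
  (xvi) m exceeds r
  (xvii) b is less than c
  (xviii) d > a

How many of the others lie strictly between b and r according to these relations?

The relations place b below r. An element lies strictly between them when it is forced above b and also forced below r.
Above b: {n, c, m, d}. Below r: {k, q, e, h, a, c}.
Intersection: {c} — 1.

1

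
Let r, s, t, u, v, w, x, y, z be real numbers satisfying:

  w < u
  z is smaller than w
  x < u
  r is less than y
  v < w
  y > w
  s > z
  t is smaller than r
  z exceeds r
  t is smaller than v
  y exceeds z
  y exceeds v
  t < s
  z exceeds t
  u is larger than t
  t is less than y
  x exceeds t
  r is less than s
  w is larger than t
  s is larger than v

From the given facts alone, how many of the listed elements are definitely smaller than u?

6

From u the given relations immediately reach t, w, x.
From those, v, z — 5 in total.
From those, r — 6 in total.
Nothing else is reachable below u; 6 in all.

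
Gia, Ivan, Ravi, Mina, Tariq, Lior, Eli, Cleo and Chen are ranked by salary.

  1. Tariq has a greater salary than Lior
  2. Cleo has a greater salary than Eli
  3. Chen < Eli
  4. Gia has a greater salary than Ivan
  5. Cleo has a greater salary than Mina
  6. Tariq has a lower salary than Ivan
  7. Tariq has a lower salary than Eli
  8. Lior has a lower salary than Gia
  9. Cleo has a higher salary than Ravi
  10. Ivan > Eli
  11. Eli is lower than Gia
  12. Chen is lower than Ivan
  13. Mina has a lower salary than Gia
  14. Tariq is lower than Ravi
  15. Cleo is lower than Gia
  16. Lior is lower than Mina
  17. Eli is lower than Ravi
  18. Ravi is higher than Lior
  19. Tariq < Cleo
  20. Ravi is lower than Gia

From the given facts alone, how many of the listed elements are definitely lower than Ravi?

The elements the relations force below Ravi are Chen, Lior, Tariq, Eli — no chain reaches any other.
That is 4.

4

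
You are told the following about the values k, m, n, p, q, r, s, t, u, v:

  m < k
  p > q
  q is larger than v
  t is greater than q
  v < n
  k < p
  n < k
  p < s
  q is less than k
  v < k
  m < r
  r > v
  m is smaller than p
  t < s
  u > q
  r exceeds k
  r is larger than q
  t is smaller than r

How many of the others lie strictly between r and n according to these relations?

1

Chaining upward from n reaches: k, p, s.
Chaining downward from r reaches: m, v, q, t, k.
Strictly between n and r are those in both lists: k — 1 element.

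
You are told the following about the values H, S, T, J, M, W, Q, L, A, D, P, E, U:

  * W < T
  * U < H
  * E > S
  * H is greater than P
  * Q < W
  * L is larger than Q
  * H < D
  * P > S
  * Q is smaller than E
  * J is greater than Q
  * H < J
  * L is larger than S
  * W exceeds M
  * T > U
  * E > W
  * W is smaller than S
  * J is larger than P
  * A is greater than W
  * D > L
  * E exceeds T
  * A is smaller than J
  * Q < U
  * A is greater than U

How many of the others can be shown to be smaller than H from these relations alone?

The elements the relations force below H are M, Q, U, W, S, P — no chain reaches any other.
That is 6.

6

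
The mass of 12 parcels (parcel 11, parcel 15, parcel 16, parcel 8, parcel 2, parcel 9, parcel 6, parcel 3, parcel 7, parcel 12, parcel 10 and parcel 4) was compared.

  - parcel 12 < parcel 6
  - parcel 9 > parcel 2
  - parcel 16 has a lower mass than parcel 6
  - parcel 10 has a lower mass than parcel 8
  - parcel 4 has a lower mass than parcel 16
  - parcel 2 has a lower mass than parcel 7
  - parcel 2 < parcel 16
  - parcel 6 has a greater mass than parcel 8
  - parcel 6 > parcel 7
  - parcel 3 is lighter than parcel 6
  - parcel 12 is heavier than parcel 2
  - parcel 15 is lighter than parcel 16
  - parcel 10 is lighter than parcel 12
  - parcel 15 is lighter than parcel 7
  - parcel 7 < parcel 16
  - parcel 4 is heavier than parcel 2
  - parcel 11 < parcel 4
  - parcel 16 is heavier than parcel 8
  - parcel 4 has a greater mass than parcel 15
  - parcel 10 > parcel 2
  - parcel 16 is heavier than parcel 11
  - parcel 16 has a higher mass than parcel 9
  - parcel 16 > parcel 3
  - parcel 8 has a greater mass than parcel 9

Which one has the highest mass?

parcel 6

Chaining downward from parcel 6: directly below it, parcel 8, parcel 12, parcel 3, parcel 7, parcel 16; then parcel 11, parcel 2, parcel 9, parcel 15, parcel 10, parcel 4.
That covers every other element, and nothing is given above parcel 6, so parcel 6 is the highest mass.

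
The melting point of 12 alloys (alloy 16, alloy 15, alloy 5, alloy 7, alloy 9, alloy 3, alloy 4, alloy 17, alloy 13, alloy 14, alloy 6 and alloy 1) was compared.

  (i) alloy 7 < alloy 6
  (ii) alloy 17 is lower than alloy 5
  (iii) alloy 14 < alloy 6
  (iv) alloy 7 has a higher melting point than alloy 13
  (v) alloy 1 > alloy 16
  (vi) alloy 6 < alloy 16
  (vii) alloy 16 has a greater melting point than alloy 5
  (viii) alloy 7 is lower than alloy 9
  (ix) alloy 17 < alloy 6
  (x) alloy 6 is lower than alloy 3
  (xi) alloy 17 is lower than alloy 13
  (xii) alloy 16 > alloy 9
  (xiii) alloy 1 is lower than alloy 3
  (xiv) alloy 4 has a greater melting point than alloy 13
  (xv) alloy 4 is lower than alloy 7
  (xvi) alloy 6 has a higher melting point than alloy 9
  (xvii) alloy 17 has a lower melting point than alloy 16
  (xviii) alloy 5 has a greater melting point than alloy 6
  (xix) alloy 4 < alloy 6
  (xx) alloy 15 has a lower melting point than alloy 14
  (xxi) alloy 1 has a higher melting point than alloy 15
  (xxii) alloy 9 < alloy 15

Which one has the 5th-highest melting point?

alloy 6

The consecutive relations fix a unique order: alloy 17 < alloy 13 < alloy 4 < alloy 7 < alloy 9 < alloy 15 < alloy 14 < alloy 6 < alloy 5 < alloy 16 < alloy 1 < alloy 3.
Counting 5 from the largest end gives alloy 6.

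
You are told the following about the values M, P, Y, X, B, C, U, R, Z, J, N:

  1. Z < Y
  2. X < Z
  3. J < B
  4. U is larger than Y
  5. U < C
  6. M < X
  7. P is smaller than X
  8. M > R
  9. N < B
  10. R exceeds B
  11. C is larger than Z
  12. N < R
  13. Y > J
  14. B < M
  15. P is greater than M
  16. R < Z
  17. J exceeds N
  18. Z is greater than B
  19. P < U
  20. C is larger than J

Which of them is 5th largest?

The consecutive relations fix a unique order: N < J < B < R < M < P < X < Z < Y < U < C.
Counting 5 from the largest end gives X.

X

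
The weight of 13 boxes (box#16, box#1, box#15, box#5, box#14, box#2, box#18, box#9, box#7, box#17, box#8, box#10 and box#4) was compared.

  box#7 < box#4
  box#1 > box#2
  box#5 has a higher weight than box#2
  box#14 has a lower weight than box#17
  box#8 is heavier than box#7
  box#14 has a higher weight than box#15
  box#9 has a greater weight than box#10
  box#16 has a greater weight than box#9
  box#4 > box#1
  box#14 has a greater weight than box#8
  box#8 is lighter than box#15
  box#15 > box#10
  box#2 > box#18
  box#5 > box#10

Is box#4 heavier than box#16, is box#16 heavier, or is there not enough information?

undetermined

Following every chain through box#16: below box#16 we get box#10, box#9.
box#4 is not reached, and no chain runs the other way from box#4 to box#16.
So the given relations leave the order of box#16 and box#4 undetermined.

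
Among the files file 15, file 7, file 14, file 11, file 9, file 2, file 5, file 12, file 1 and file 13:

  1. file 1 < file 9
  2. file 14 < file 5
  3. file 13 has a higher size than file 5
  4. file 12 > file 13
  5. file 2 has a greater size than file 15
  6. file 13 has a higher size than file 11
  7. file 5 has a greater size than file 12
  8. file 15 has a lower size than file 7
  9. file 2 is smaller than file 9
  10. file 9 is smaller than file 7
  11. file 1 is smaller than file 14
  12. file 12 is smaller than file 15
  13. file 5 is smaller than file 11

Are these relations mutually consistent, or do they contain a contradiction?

inconsistent

We have file 12 < file 5 stated directly, yet also file 5 < file 11 < file 13 < file 12 by chaining the others — so file 5 < file 12. Contradiction.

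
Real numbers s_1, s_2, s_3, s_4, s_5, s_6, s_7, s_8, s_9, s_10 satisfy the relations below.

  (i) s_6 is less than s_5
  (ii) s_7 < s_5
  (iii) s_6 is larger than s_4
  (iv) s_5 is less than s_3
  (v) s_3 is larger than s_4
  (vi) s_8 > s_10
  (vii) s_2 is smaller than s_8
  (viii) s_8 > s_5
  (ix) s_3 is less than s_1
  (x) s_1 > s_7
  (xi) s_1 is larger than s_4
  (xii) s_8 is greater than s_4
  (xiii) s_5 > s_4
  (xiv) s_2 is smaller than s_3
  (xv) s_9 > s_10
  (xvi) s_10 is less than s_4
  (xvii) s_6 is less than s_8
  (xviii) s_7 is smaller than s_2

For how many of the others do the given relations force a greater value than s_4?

5

From s_4 the given relations immediately reach s_6, s_5, s_3, s_8, s_1.
No other element is forced above s_4 by the given relations, so the count is 5.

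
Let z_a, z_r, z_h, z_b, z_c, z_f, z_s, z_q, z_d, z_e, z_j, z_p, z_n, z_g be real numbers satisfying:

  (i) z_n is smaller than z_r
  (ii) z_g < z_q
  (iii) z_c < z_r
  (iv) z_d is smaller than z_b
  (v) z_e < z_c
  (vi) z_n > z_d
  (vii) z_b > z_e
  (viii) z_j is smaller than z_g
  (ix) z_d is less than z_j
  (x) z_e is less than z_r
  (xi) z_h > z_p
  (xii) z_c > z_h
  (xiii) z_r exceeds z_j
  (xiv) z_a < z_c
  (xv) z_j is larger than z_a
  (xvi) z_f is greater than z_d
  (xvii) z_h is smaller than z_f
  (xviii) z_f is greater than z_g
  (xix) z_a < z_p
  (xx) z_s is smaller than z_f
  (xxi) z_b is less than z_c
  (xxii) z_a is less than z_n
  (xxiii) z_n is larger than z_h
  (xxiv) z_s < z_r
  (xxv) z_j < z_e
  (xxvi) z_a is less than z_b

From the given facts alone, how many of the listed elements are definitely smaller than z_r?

Directly below z_r: z_j, z_e, z_s, z_c, z_n.
One step further: z_d, z_a, z_h, z_b (9 so far).
One step further: z_p (10 so far).
Nothing else is reachable below z_r; 10 in all.

10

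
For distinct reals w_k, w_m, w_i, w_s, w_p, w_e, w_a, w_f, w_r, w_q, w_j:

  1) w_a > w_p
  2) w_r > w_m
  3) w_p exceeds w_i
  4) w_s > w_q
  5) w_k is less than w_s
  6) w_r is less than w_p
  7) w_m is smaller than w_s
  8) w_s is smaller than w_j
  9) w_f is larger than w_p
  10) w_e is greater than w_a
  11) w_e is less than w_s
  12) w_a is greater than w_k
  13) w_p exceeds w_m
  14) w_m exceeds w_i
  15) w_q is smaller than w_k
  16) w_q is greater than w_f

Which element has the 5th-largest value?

The consecutive relations fix a unique order: w_i < w_m < w_r < w_p < w_f < w_q < w_k < w_a < w_e < w_s < w_j.
Counting 5 from the largest end gives w_k.

w_k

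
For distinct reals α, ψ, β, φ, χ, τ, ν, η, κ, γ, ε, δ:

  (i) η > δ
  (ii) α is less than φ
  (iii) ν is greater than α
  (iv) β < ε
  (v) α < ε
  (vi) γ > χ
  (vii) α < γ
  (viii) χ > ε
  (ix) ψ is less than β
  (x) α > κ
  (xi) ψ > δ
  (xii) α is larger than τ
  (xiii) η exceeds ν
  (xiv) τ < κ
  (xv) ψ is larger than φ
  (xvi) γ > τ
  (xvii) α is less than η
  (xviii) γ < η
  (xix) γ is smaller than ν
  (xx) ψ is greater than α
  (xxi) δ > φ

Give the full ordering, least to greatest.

τ < κ < α < φ < δ < ψ < β < ε < χ < γ < ν < η

Each adjacent pair is fixed by a given relation: τ < κ; κ < α; α < φ; φ < δ; δ < ψ; ψ < β; β < ε; ε < χ; χ < γ; γ < ν; ν < η. Chaining them end to end gives the full order.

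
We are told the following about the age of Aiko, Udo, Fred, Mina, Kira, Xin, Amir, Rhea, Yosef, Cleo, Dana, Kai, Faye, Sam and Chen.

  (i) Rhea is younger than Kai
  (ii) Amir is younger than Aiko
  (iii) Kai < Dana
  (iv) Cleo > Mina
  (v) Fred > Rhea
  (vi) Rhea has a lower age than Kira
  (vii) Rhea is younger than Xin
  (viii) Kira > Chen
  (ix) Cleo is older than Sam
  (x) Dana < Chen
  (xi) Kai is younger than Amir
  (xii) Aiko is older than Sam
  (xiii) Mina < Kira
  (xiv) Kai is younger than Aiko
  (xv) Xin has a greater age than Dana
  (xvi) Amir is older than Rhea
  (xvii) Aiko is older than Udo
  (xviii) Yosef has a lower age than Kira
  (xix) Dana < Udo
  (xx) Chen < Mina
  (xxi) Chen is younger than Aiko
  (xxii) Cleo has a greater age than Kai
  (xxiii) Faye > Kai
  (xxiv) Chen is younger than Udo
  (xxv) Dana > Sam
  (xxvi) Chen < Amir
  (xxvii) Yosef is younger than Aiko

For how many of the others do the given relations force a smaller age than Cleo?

6

Directly below Cleo: Sam, Kai, Mina.
One step further: Rhea, Chen (5 so far).
One step further: Dana (6 so far).
No other element is forced below Cleo by the given relations, so the count is 6.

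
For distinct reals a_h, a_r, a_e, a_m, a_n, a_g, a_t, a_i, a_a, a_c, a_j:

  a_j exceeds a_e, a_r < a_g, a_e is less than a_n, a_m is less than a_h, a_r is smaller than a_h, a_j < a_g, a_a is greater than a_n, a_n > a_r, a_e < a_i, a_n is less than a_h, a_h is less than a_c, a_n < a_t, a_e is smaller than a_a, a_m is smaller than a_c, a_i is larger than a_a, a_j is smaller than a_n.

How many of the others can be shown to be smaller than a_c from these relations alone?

6

Directly below a_c: a_m, a_h.
One step further: a_r, a_n (4 so far).
One step further: a_e, a_j (6 so far).
Nothing else is reachable below a_c; 6 in all.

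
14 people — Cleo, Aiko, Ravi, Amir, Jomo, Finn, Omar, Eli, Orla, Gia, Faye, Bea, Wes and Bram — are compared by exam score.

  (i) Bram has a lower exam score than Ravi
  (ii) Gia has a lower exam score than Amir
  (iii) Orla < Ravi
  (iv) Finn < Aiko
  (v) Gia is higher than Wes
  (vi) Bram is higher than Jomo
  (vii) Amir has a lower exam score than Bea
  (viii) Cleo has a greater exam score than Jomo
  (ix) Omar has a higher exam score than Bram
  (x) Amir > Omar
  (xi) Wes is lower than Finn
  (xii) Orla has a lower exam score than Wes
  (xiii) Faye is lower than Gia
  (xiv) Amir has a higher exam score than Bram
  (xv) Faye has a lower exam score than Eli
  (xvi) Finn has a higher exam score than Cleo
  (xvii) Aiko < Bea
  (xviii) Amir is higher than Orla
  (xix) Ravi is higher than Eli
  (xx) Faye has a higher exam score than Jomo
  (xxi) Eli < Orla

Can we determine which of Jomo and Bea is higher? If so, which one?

Bea

Following the relations from Jomo: Jomo < Faye < Eli < Orla < Wes < Finn < Aiko < Bea.
So Bea is higher.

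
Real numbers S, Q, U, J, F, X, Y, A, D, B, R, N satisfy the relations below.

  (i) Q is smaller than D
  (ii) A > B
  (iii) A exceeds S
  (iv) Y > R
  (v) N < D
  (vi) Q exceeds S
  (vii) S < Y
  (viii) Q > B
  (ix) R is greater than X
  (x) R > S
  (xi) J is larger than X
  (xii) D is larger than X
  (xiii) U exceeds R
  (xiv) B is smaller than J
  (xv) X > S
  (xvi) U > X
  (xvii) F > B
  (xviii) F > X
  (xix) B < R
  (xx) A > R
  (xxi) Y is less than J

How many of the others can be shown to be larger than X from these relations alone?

From X the given relations immediately reach R, U, J, D, F.
From those, Y, A — 7 in total.
Nothing else is reachable above X; 7 in all.

7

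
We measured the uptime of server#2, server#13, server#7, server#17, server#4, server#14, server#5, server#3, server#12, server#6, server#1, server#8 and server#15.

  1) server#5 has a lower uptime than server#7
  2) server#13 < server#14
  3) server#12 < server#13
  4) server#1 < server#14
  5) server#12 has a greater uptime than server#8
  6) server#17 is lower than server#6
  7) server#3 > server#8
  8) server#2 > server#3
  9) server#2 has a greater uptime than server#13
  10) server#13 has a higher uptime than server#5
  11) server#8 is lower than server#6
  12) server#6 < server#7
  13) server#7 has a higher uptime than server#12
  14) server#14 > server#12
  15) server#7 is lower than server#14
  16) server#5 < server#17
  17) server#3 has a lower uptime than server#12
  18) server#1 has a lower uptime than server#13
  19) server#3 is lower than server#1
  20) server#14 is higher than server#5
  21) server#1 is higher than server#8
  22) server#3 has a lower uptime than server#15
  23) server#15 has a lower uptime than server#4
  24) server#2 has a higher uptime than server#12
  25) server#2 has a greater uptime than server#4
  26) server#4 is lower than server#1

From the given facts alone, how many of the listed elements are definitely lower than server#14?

11

Directly below server#14: server#5, server#12, server#7, server#1, server#13.
One step further: server#8, server#3, server#6, server#4 (9 so far).
One step further: server#17, server#15 (11 so far).
Nothing else is reachable below server#14; 11 in all.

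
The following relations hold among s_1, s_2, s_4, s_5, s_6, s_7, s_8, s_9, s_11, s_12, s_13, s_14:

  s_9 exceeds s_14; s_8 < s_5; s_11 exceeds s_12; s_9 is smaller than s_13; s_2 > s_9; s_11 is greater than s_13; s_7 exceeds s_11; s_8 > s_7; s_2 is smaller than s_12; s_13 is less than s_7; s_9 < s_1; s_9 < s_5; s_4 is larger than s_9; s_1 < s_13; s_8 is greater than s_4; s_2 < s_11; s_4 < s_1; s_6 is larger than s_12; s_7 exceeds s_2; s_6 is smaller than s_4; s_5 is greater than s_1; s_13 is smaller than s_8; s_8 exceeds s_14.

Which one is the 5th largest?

Chaining the given pairs: s_14 < s_9 < s_2 < s_12 < s_6 < s_4 < s_1 < s_13 < s_11 < s_7 < s_8 < s_5.
Counting 5 from the largest end gives s_13.

s_13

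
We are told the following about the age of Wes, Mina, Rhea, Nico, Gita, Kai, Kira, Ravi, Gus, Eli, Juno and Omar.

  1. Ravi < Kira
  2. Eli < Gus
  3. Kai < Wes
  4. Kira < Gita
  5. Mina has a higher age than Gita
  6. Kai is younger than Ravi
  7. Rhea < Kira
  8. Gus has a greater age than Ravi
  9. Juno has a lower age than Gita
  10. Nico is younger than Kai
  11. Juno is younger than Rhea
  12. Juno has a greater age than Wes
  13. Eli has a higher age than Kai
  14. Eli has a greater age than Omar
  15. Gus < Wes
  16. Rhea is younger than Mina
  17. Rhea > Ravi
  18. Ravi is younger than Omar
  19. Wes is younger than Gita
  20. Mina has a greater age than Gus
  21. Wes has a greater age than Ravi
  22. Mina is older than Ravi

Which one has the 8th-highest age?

Piecing the relations together gives one ordering: Nico < Kai < Ravi < Omar < Eli < Gus < Wes < Juno < Rhea < Kira < Gita < Mina.
The 8th largest is Eli.

Eli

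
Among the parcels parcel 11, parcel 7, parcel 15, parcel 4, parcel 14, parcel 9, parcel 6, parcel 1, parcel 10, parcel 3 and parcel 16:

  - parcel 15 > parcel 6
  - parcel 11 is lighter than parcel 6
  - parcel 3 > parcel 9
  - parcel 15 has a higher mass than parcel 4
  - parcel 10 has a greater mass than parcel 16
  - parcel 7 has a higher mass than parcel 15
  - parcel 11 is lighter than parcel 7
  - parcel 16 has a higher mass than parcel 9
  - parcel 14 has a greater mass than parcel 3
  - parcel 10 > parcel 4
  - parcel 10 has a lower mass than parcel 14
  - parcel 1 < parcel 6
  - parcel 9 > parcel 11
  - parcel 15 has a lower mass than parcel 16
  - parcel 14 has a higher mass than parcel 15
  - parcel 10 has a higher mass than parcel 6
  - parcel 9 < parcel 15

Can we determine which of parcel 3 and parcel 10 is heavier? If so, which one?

Following every chain through parcel 10: above parcel 10 we get parcel 14; below parcel 10 we get parcel 11, parcel 1, parcel 6, parcel 4, parcel 9, parcel 15, parcel 16.
parcel 3 is not reached, and no chain runs the other way from parcel 3 to parcel 10.
So the given relations leave the order of parcel 10 and parcel 3 undetermined.

undetermined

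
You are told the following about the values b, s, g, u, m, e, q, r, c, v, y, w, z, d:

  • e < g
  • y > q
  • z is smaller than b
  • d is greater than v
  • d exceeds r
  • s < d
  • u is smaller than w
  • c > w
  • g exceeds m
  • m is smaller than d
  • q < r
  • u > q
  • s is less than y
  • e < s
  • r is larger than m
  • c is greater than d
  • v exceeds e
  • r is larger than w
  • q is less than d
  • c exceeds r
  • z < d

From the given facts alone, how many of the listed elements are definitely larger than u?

4

The elements the relations force above u are w, r, d, c — no chain reaches any other.
That is 4.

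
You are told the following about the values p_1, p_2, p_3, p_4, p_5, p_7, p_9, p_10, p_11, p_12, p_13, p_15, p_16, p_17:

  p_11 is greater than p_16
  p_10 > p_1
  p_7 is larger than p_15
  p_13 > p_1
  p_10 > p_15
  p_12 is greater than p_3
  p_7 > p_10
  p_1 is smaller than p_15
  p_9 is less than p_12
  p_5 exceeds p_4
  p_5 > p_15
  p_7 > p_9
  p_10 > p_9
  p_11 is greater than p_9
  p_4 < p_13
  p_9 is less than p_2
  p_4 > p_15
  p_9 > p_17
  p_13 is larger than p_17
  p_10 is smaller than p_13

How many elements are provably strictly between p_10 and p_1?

The relations place p_1 below p_10. An element lies strictly between them when it is forced above p_1 and also forced below p_10.
Above p_1: {p_15, p_7, p_4, p_13, p_5}. Below p_10: {p_17, p_15, p_9}.
Intersection: {p_15} — 1.

1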